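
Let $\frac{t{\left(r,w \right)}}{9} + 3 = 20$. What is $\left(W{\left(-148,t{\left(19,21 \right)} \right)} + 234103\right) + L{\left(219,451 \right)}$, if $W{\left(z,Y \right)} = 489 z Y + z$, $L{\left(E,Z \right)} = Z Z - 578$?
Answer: $-10636138$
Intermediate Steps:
$t{\left(r,w \right)} = 153$ ($t{\left(r,w \right)} = -27 + 9 \cdot 20 = -27 + 180 = 153$)
$L{\left(E,Z \right)} = -578 + Z^{2}$ ($L{\left(E,Z \right)} = Z^{2} - 578 = -578 + Z^{2}$)
$W{\left(z,Y \right)} = z + 489 Y z$ ($W{\left(z,Y \right)} = 489 Y z + z = z + 489 Y z$)
$\left(W{\left(-148,t{\left(19,21 \right)} \right)} + 234103\right) + L{\left(219,451 \right)} = \left(- 148 \left(1 + 489 \cdot 153\right) + 234103\right) - \left(578 - 451^{2}\right) = \left(- 148 \left(1 + 74817\right) + 234103\right) + \left(-578 + 203401\right) = \left(\left(-148\right) 74818 + 234103\right) + 202823 = \left(-11073064 + 234103\right) + 202823 = -10838961 + 202823 = -10636138$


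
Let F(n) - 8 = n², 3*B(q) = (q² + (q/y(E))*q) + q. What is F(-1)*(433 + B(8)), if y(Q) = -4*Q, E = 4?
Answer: 4101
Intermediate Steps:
B(q) = q/3 + 5*q²/16 (B(q) = ((q² + (q/((-4*4)))*q) + q)/3 = ((q² + (q/(-16))*q) + q)/3 = ((q² + (q*(-1/16))*q) + q)/3 = ((q² + (-q/16)*q) + q)/3 = ((q² - q²/16) + q)/3 = (15*q²/16 + q)/3 = (q + 15*q²/16)/3 = q/3 + 5*q²/16)
F(n) = 8 + n²
F(-1)*(433 + B(8)) = (8 + (-1)²)*(433 + (1/48)*8*(16 + 15*8)) = (8 + 1)*(433 + (1/48)*8*(16 + 120)) = 9*(433 + (1/48)*8*136) = 9*(433 + 68/3) = 9*(1367/3) = 4101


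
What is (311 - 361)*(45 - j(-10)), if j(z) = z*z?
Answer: 2750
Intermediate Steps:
j(z) = z²
(311 - 361)*(45 - j(-10)) = (311 - 361)*(45 - 1*(-10)²) = -50*(45 - 1*100) = -50*(45 - 100) = -50*(-55) = 2750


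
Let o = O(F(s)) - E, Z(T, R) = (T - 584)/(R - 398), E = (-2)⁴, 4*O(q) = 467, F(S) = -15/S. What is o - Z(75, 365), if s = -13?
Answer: 11263/132 ≈ 85.326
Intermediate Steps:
O(q) = 467/4 (O(q) = (¼)*467 = 467/4)
E = 16
Z(T, R) = (-584 + T)/(-398 + R)
o = 403/4 (o = 467/4 - 1*16 = 467/4 - 16 = 403/4 ≈ 100.75)
o - Z(75, 365) = 403/4 - (-584 + 75)/(-398 + 365) = 403/4 - (-509)/(-33) = 403/4 - (-1)*(-509)/33 = 403/4 - 1*509/33 = 403/4 - 509/33 = 11263/132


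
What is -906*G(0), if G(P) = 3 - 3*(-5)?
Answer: -16308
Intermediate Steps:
G(P) = 18 (G(P) = 3 + 15 = 18)
-906*G(0) = -906*18 = -16308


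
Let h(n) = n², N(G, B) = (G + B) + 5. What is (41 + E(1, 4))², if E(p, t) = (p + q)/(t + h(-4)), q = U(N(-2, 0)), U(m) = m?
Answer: 42436/25 ≈ 1697.4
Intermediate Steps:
N(G, B) = 5 + B + G (N(G, B) = (B + G) + 5 = 5 + B + G)
q = 3 (q = 5 + 0 - 2 = 3)
E(p, t) = (3 + p)/(16 + t) (E(p, t) = (p + 3)/(t + (-4)²) = (3 + p)/(t + 16) = (3 + p)/(16 + t))
(41 + E(1, 4))² = (41 + (3 + 1)/(16 + 4))² = (41 + 4/20)² = (41 + (1/20)*4)² = (41 + ⅕)² = (206/5)² = 42436/25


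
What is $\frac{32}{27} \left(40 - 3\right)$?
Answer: $\frac{1184}{27} \approx 43.852$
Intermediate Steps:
$\frac{32}{27} \left(40 - 3\right) = 32 \cdot \frac{1}{27} \cdot 37 = \frac{32}{27} \cdot 37 = \frac{1184}{27}$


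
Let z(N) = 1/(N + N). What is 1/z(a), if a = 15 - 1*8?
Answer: 14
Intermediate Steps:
a = 7 (a = 15 - 8 = 7)
z(N) = 1/(2*N)
1/z(a) = 1/((½)/7) = 1/((½)*(⅐)) = 1/(1/14) = 14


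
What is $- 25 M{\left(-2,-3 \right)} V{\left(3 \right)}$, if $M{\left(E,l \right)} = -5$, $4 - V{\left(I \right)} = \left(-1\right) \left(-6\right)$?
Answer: $-250$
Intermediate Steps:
$V{\left(I \right)} = -2$ ($V{\left(I \right)} = 4 - \left(-1\right) \left(-6\right) = 4 - 6 = -2$)
$- 25 M{\left(-2,-3 \right)} V{\left(3 \right)} = \left(-25\right) \left(-5\right) \left(-2\right) = 125 \left(-2\right) = -250$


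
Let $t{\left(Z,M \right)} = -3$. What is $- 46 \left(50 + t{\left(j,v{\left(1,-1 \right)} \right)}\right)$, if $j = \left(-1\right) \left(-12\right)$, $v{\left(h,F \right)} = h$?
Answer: $-2162$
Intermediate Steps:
$j = 12$
$- 46 \left(50 + t{\left(j,v{\left(1,-1 \right)} \right)}\right) = - 46 \left(50 - 3\right) = \left(-46\right) 47 = -2162$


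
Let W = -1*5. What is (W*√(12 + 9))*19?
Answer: -95*√21 ≈ -435.34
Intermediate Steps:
W = -5
(W*√(12 + 9))*19 = -5*√(12 + 9)*19 = -5*√21*19 = -95*√21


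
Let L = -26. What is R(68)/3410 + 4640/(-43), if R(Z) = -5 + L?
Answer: -510443/4730 ≈ -107.92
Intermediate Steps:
R(Z) = -31 (R(Z) = -5 - 26 = -31)
R(68)/3410 + 4640/(-43) = -31/3410 + 4640/(-43) = -31*1/3410 + 4640*(-1/43) = -1/110 - 4640/43 = -510443/4730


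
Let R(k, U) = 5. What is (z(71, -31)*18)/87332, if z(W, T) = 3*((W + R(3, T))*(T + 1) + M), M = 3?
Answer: -61479/43666 ≈ -1.4079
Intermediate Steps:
z(W, T) = 9 + 3*(1 + T)*(5 + W) (z(W, T) = 3*((W + 5)*(T + 1) + 3) = 3*((5 + W)*(1 + T) + 3) = 3*((1 + T)*(5 + W) + 3) = 3*(3 + (1 + T)*(5 + W)) = 9 + 3*(1 + T)*(5 + W))
(z(71, -31)*18)/87332 = ((24 + 3*71 + 15*(-31) + 3*(-31)*71)*18)/87332 = ((24 + 213 - 465 - 6603)*18)*(1/87332) = -6831*18*(1/87332) = -122958*1/87332 = -61479/43666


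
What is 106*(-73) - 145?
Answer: -7883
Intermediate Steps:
106*(-73) - 145 = -7738 - 145 = -7883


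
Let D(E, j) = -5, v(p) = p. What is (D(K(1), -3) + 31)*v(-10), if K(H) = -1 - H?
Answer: -260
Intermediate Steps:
(D(K(1), -3) + 31)*v(-10) = (-5 + 31)*(-10) = 26*(-10) = -260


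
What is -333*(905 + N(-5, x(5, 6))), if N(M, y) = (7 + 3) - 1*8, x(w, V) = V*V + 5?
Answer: -302031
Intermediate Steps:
x(w, V) = 5 + V**2 (x(w, V) = V**2 + 5 = 5 + V**2)
N(M, y) = 2 (N(M, y) = 10 - 8 = 2)
-333*(905 + N(-5, x(5, 6))) = -333*(905 + 2) = -333*907 = -302031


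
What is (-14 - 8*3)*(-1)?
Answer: 38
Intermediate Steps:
(-14 - 8*3)*(-1) = (-14 - 24)*(-1) = -38*(-1) = 38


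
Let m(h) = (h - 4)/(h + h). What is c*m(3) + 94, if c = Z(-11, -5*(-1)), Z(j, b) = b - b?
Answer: 94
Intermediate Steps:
Z(j, b) = 0
m(h) = (-4 + h)/(2*h) (m(h) = (-4 + h)/((2*h)) = (-4 + h)*(1/(2*h)) = (-4 + h)/(2*h))
c = 0
c*m(3) + 94 = 0*((½)*(-4 + 3)/3) + 94 = 0*((½)*(⅓)*(-1)) + 94 = 0*(-⅙) + 94 = 0 + 94 = 94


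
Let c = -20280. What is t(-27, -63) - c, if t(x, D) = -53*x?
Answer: 21711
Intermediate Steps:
t(-27, -63) - c = -53*(-27) - 1*(-20280) = 1431 + 20280 = 21711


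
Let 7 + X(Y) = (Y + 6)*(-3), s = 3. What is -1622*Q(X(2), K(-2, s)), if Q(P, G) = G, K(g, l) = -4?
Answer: 6488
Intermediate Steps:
X(Y) = -25 - 3*Y (X(Y) = -7 + (Y + 6)*(-3) = -7 + (6 + Y)*(-3) = -7 + (-18 - 3*Y) = -25 - 3*Y)
-1622*Q(X(2), K(-2, s)) = -1622*(-4) = 6488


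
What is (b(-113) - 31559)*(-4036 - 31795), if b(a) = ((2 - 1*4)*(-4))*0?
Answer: 1130790529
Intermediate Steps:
b(a) = 0 (b(a) = ((2 - 4)*(-4))*0 = -2*(-4)*0 = 8*0 = 0)
(b(-113) - 31559)*(-4036 - 31795) = (0 - 31559)*(-4036 - 31795) = -31559*(-35831) = 1130790529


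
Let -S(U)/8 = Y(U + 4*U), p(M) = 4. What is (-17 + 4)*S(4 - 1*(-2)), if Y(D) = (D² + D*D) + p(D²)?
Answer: 187616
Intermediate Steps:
Y(D) = 4 + 2*D² (Y(D) = (D² + D*D) + 4 = (D² + D²) + 4 = 2*D² + 4 = 4 + 2*D²)
S(U) = -32 - 400*U² (S(U) = -8*(4 + 2*(U + 4*U)²) = -8*(4 + 2*(5*U)²) = -8*(4 + 2*(25*U²)) = -8*(4 + 50*U²) = -32 - 400*U²)
(-17 + 4)*S(4 - 1*(-2)) = (-17 + 4)*(-32 - 400*(4 - 1*(-2))²) = -13*(-32 - 400*(4 + 2)²) = -13*(-32 - 400*6²) = -13*(-32 - 400*36) = -13*(-32 - 14400) = -13*(-14432) = 187616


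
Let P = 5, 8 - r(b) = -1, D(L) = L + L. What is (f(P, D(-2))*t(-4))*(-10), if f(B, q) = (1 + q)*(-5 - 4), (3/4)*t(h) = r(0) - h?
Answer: -4680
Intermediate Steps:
D(L) = 2*L
r(b) = 9 (r(b) = 8 - 1*(-1) = 8 + 1 = 9)
t(h) = 12 - 4*h/3 (t(h) = 4*(9 - h)/3 = 12 - 4*h/3)
f(B, q) = -9 - 9*q (f(B, q) = (1 + q)*(-9) = -9 - 9*q)
(f(P, D(-2))*t(-4))*(-10) = ((-9 - 18*(-2))*(12 - 4/3*(-4)))*(-10) = ((-9 - 9*(-4))*(12 + 16/3))*(-10) = ((-9 + 36)*(52/3))*(-10) = (27*(52/3))*(-10) = 468*(-10) = -4680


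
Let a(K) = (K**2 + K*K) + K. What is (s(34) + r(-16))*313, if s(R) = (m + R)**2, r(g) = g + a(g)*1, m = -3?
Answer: 451033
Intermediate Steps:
a(K) = K + 2*K**2 (a(K) = (K**2 + K**2) + K = 2*K**2 + K = K + 2*K**2)
r(g) = g + g*(1 + 2*g) (r(g) = g + (g*(1 + 2*g))*1 = g + g*(1 + 2*g))
s(R) = (-3 + R)**2
(s(34) + r(-16))*313 = ((-3 + 34)**2 + 2*(-16)*(1 - 16))*313 = (31**2 + 2*(-16)*(-15))*313 = (961 + 480)*313 = 1441*313 = 451033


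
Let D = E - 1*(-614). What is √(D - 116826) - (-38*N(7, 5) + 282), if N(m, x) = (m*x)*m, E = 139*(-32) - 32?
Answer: 9028 + 2*I*√30173 ≈ 9028.0 + 347.41*I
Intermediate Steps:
E = -4480 (E = -4448 - 32 = -4480)
N(m, x) = x*m²
D = -3866 (D = -4480 - 1*(-614) = -4480 + 614 = -3866)
√(D - 116826) - (-38*N(7, 5) + 282) = √(-3866 - 116826) - (-190*7² + 282) = √(-120692) - (-190*49 + 282) = 2*I*√30173 - (-38*245 + 282) = 2*I*√30173 - (-9310 + 282) = 2*I*√30173 - 1*(-9028) = 2*I*√30173 + 9028 = 9028 + 2*I*√30173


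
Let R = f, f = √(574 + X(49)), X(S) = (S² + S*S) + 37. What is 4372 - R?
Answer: 4372 - √5413 ≈ 4298.4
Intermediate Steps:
X(S) = 37 + 2*S² (X(S) = (S² + S²) + 37 = 2*S² + 37 = 37 + 2*S²)
f = √5413 (f = √(574 + (37 + 2*49²)) = √(574 + (37 + 2*2401)) = √(574 + (37 + 4802)) = √(574 + 4839) = √5413 ≈ 73.573)
R = √5413 ≈ 73.573
4372 - R = 4372 - √5413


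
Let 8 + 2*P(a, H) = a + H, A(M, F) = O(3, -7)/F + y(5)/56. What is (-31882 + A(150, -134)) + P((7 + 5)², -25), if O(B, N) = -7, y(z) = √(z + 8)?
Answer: -2132372/67 + √13/56 ≈ -31826.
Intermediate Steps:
y(z) = √(8 + z)
A(M, F) = -7/F + √13/56 (A(M, F) = -7/F + √(8 + 5)/56 = -7/F + √13*(1/56) = -7/F + √13/56)
P(a, H) = -4 + H/2 + a/2 (P(a, H) = -4 + (a + H)/2 = -4 + (H + a)/2 = -4 + (H/2 + a/2) = -4 + H/2 + a/2)
(-31882 + A(150, -134)) + P((7 + 5)², -25) = (-31882 + (-7/(-134) + √13/56)) + (-4 + (½)*(-25) + (7 + 5)²/2) = (-31882 + (-7*(-1/134) + √13/56)) + (-4 - 25/2 + (½)*12²) = (-31882 + (7/134 + √13/56)) + (-4 - 25/2 + (½)*144) = (-4272181/134 + √13/56) + (-4 - 25/2 + 72) = (-4272181/134 + √13/56) + 111/2 = -2132372/67 + √13/56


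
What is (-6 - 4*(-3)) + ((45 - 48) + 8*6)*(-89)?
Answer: -3999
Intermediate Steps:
(-6 - 4*(-3)) + ((45 - 48) + 8*6)*(-89) = (-6 + 12) + (-3 + 48)*(-89) = 6 + 45*(-89) = 6 - 4005 = -3999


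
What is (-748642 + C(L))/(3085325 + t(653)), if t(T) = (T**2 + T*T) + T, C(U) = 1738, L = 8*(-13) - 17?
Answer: -62242/328233 ≈ -0.18963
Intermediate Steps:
L = -121 (L = -104 - 17 = -121)
t(T) = T + 2*T**2 (t(T) = (T**2 + T**2) + T = 2*T**2 + T = T + 2*T**2)
(-748642 + C(L))/(3085325 + t(653)) = (-748642 + 1738)/(3085325 + 653*(1 + 2*653)) = -746904/(3085325 + 653*(1 + 1306)) = -746904/(3085325 + 653*1307) = -746904/(3085325 + 853471) = -746904/3938796 = -746904*1/3938796 = -62242/328233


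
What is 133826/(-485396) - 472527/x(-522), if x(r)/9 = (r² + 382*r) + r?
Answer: -1466453879/1467473457 ≈ -0.99930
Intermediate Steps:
x(r) = 9*r² + 3447*r (x(r) = 9*((r² + 382*r) + r) = 9*(r² + 383*r) = 9*r² + 3447*r)
133826/(-485396) - 472527/x(-522) = 133826/(-485396) - 472527*(-1/(4698*(383 - 522))) = 133826*(-1/485396) - 472527/(9*(-522)*(-139)) = -66913/242698 - 472527/653022 = -66913/242698 - 472527*1/653022 = -66913/242698 - 17501/24186 = -1466453879/1467473457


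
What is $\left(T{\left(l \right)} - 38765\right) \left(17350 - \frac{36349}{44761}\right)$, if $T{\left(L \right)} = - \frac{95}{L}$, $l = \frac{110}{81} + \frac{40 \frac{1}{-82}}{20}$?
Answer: $- \frac{133573935072565680}{198246469} \approx -6.7378 \cdot 10^{8}$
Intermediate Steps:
$l = \frac{4429}{3321}$ ($l = 110 \cdot \frac{1}{81} + 40 \left(- \frac{1}{82}\right) \frac{1}{20} = \frac{110}{81} - \frac{1}{41} = \frac{4429}{3321} \approx 1.3336$)
$\left(T{\left(l \right)} - 38765\right) \left(17350 - \frac{36349}{44761}\right) = \left(- \frac{95}{\frac{4429}{3321}} - 38765\right) \left(17350 - \frac{36349}{44761}\right) = \left(\left(-95\right) \frac{3321}{4429} - 38765\right) \left(17350 - \frac{36349}{44761}\right) = \left(- \frac{315495}{4429} - 38765\right) \left(17350 - \frac{36349}{44761}\right) = \left(- \frac{172005680}{4429}\right) \frac{776567001}{44761} = - \frac{133573935072565680}{198246469}$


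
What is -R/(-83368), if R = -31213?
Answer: -31213/83368 ≈ -0.37440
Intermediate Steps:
-R/(-83368) = -1*(-31213)/(-83368) = 31213*(-1/83368) = -31213/83368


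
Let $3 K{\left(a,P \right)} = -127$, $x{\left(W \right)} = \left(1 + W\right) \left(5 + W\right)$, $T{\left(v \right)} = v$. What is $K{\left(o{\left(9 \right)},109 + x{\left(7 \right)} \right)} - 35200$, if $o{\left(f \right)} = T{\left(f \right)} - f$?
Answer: $- \frac{105727}{3} \approx -35242.0$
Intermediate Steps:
$o{\left(f \right)} = 0$ ($o{\left(f \right)} = f - f = 0$)
$K{\left(a,P \right)} = - \frac{127}{3}$ ($K{\left(a,P \right)} = \frac{1}{3} \left(-127\right) = - \frac{127}{3}$)
$K{\left(o{\left(9 \right)},109 + x{\left(7 \right)} \right)} - 35200 = - \frac{127}{3} - 35200 = - \frac{105727}{3}$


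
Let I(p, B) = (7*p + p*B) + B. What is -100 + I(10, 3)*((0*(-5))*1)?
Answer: -100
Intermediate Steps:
I(p, B) = B + 7*p + B*p (I(p, B) = (7*p + B*p) + B = B + 7*p + B*p)
-100 + I(10, 3)*((0*(-5))*1) = -100 + (3 + 7*10 + 3*10)*((0*(-5))*1) = -100 + (3 + 70 + 30)*(0*1) = -100 + 103*0 = -100 + 0 = -100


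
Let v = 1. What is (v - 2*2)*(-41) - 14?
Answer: 109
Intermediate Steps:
(v - 2*2)*(-41) - 14 = (1 - 2*2)*(-41) - 14 = (1 - 4)*(-41) - 14 = -3*(-41) - 14 = 123 - 14 = 109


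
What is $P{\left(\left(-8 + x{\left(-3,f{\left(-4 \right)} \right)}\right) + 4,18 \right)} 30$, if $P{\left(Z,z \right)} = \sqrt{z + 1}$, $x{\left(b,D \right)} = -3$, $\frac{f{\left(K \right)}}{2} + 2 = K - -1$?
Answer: $30 \sqrt{19} \approx 130.77$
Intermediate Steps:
$f{\left(K \right)} = -2 + 2 K$ ($f{\left(K \right)} = -4 + 2 \left(K - -1\right) = -4 + 2 \left(K + 1\right) = -4 + 2 \left(1 + K\right) = -4 + \left(2 + 2 K\right) = -2 + 2 K$)
$P{\left(Z,z \right)} = \sqrt{1 + z}$
$P{\left(\left(-8 + x{\left(-3,f{\left(-4 \right)} \right)}\right) + 4,18 \right)} 30 = \sqrt{1 + 18} \cdot 30 = \sqrt{19} \cdot 30 = 30 \sqrt{19}$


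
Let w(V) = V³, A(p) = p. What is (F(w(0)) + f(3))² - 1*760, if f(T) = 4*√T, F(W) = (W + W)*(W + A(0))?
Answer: -712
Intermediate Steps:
F(W) = 2*W² (F(W) = (W + W)*(W + 0) = (2*W)*W = 2*W²)
(F(w(0)) + f(3))² - 1*760 = (2*(0³)² + 4*√3)² - 1*760 = (2*0² + 4*√3)² - 760 = (2*0 + 4*√3)² - 760 = (0 + 4*√3)² - 760 = (4*√3)² - 760 = 48 - 760 = -712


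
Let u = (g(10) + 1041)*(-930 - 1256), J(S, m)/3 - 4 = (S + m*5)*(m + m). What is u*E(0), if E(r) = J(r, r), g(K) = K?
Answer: -27569832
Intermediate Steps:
J(S, m) = 12 + 6*m*(S + 5*m) (J(S, m) = 12 + 3*((S + m*5)*(m + m)) = 12 + 3*((S + 5*m)*(2*m)) = 12 + 3*(2*m*(S + 5*m)) = 12 + 6*m*(S + 5*m))
E(r) = 12 + 36*r² (E(r) = 12 + 30*r² + 6*r*r = 12 + 30*r² + 6*r² = 12 + 36*r²)
u = -2297486 (u = (10 + 1041)*(-930 - 1256) = 1051*(-2186) = -2297486)
u*E(0) = -2297486*(12 + 36*0²) = -2297486*(12 + 36*0) = -2297486*(12 + 0) = -2297486*12 = -27569832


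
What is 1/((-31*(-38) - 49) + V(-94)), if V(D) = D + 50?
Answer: 1/1085 ≈ 0.00092166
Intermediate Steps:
V(D) = 50 + D
1/((-31*(-38) - 49) + V(-94)) = 1/((-31*(-38) - 49) + (50 - 94)) = 1/((1178 - 49) - 44) = 1/(1129 - 44) = 1/1085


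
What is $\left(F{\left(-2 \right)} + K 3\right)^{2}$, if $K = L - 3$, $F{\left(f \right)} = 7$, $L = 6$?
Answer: $256$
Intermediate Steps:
$K = 3$ ($K = 6 - 3 = 3$)
$\left(F{\left(-2 \right)} + K 3\right)^{2} = \left(7 + 3 \cdot 3\right)^{2} = \left(7 + 9\right)^{2} = 16^{2} = 256$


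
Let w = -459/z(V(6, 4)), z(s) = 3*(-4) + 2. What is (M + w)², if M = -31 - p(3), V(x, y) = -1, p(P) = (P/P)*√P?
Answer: 22501/100 - 149*√3/5 ≈ 173.39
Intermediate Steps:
p(P) = √P (p(P) = 1*√P = √P)
z(s) = -10 (z(s) = -12 + 2 = -10)
M = -31 - √3 ≈ -32.732
w = 459/10 (w = -459/(-10) = -459*(-⅒) = 459/10 ≈ 45.900)
(M + w)² = ((-31 - √3) + 459/10)² = (149/10 - √3)²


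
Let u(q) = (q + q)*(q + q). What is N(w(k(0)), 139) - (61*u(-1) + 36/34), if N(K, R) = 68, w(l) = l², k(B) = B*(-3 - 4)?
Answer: -3010/17 ≈ -177.06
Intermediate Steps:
k(B) = -7*B (k(B) = B*(-7) = -7*B)
u(q) = 4*q² (u(q) = (2*q)*(2*q) = 4*q²)
N(w(k(0)), 139) - (61*u(-1) + 36/34) = 68 - (61*(4*(-1)²) + 36/34) = 68 - (61*(4*1) + 36*(1/34)) = 68 - (61*4 + 18/17) = 68 - (244 + 18/17) = 68 - 1*4166/17 = 68 - 4166/17 = -3010/17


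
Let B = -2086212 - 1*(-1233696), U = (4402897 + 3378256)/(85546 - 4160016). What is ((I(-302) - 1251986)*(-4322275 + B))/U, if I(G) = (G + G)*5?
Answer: -26461212517825464620/7781153 ≈ -3.4007e+12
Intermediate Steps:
I(G) = 10*G (I(G) = (2*G)*5 = 10*G)
U = -7781153/4074470 (U = 7781153/(-4074470) = 7781153*(-1/4074470) = -7781153/4074470 ≈ -1.9097)
B = -852516 (B = -2086212 + 1233696 = -852516)
((I(-302) - 1251986)*(-4322275 + B))/U = ((10*(-302) - 1251986)*(-4322275 - 852516))/(-7781153/4074470) = ((-3020 - 1251986)*(-5174791))*(-4074470/7781153) = -1255006*(-5174791)*(-4074470/7781153) = 6494393753746*(-4074470/7781153) = -26461212517825464620/7781153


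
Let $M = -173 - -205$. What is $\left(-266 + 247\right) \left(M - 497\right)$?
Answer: $8835$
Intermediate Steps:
$M = 32$ ($M = -173 + 205 = 32$)
$\left(-266 + 247\right) \left(M - 497\right) = \left(-266 + 247\right) \left(32 - 497\right) = \left(-19\right) \left(-465\right) = 8835$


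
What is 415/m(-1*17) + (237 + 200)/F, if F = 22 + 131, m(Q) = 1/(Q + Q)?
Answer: -2158393/153 ≈ -14107.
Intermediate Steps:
m(Q) = 1/(2*Q)
F = 153
415/m(-1*17) + (237 + 200)/F = 415/((1/(2*((-1*17))))) + (237 + 200)/153 = 415/(((1/2)/(-17))) + 437*(1/153) = 415/(((1/2)*(-1/17))) + 437/153 = 415/(-1/34) + 437/153 = 415*(-34) + 437/153 = -14110 + 437/153 = -2158393/153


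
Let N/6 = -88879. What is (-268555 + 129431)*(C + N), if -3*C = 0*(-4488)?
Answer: 74191211976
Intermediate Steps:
N = -533274 (N = 6*(-88879) = -533274)
C = 0 (C = -0*(-4488) = -⅓*0 = 0)
(-268555 + 129431)*(C + N) = (-268555 + 129431)*(0 - 533274) = -139124*(-533274) = 74191211976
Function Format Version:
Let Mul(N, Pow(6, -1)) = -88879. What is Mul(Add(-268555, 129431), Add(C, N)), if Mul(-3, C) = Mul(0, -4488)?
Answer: 74191211976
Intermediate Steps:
N = -533274 (N = Mul(6, -88879) = -533274)
C = 0 (C = Mul(Rational(-1, 3), Mul(0, -4488)) = Mul(Rational(-1, 3), 0) = 0)
Mul(Add(-268555, 129431), Add(C, N)) = Mul(Add(-268555, 129431), Add(0, -533274)) = Mul(-139124, -533274) = 74191211976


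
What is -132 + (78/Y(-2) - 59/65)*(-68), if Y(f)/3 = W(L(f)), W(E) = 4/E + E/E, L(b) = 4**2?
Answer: -96504/65 ≈ -1484.7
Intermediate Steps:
L(b) = 16
W(E) = 1 + 4/E (W(E) = 4/E + 1 = 1 + 4/E)
Y(f) = 15/4 (Y(f) = 3*((4 + 16)/16) = 3*((1/16)*20) = 3*(5/4) = 15/4)
-132 + (78/Y(-2) - 59/65)*(-68) = -132 + (78/(15/4) - 59/65)*(-68) = -132 + (78*(4/15) - 59*1/65)*(-68) = -132 + (104/5 - 59/65)*(-68) = -132 + (1293/65)*(-68) = -132 - 87924/65 = -96504/65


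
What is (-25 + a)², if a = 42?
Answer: 289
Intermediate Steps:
(-25 + a)² = (-25 + 42)² = 17² = 289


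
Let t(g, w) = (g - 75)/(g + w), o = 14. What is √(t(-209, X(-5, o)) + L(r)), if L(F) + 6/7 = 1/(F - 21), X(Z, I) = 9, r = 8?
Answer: √402402/910 ≈ 0.69709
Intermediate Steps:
L(F) = -6/7 + 1/(-21 + F) (L(F) = -6/7 + 1/(F - 21) = -6/7 + 1/(-21 + F))
t(g, w) = (-75 + g)/(g + w)
√(t(-209, X(-5, o)) + L(r)) = √((-75 - 209)/(-209 + 9) + (133 - 6*8)/(7*(-21 + 8))) = √(-284/(-200) + (⅐)*(133 - 48)/(-13)) = √(-1/200*(-284) + (⅐)*(-1/13)*85) = √(71/50 - 85/91) = √(2211/4550) = √402402/910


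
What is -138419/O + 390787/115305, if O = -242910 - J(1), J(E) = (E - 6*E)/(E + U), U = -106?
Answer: 2328616323052/588183603855 ≈ 3.9590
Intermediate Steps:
J(E) = -5*E/(-106 + E) (J(E) = (E - 6*E)/(E - 106) = (-5*E)/(-106 + E) = -5*E/(-106 + E))
O = -5101111/21 (O = -242910 - (-5)/(-106 + 1) = -242910 - (-5)/(-105) = -242910 - (-5)*(-1)/105 = -242910 - 1*1/21 = -242910 - 1/21 = -5101111/21 ≈ -2.4291e+5)
-138419/O + 390787/115305 = -138419/(-5101111/21) + 390787/115305 = -138419*(-21/5101111) + 390787*(1/115305) = 2906799/5101111 + 390787/115305 = 2328616323052/588183603855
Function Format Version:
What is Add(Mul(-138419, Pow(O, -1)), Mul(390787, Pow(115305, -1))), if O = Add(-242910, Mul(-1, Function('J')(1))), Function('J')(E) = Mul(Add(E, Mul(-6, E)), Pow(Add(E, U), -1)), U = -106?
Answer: Rational(2328616323052, 588183603855) ≈ 3.9590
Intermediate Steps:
Function('J')(E) = Mul(-5, E, Pow(Add(-106, E), -1)) (Function('J')(E) = Mul(Add(E, Mul(-6, E)), Pow(Add(E, -106), -1)) = Mul(Mul(-5, E), Pow(Add(-106, E), -1)) = Mul(-5, E, Pow(Add(-106, E), -1)))
O = Rational(-5101111, 21) (O = Add(-242910, Mul(-1, Mul(-5, 1, Pow(Add(-106, 1), -1)))) = Add(-242910, Mul(-1, Mul(-5, 1, Pow(-105, -1)))) = Add(-242910, Mul(-1, Mul(-5, 1, Rational(-1, 105)))) = Add(-242910, Mul(-1, Rational(1, 21))) = Add(-242910, Rational(-1, 21)) = Rational(-5101111, 21) ≈ -2.4291e+5)
Add(Mul(-138419, Pow(O, -1)), Mul(390787, Pow(115305, -1))) = Add(Mul(-138419, Pow(Rational(-5101111, 21), -1)), Mul(390787, Pow(115305, -1))) = Add(Mul(-138419, Rational(-21, 5101111)), Mul(390787, Rational(1, 115305))) = Add(Rational(2906799, 5101111), Rational(390787, 115305)) = Rational(2328616323052, 588183603855)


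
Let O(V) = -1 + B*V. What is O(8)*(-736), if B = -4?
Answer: 24288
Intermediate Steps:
O(V) = -1 - 4*V
O(8)*(-736) = (-1 - 4*8)*(-736) = (-1 - 32)*(-736) = -33*(-736) = 24288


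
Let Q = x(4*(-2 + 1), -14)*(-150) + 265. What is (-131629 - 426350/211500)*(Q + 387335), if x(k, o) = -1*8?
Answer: -2405372531040/47 ≈ -5.1178e+10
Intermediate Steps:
x(k, o) = -8
Q = 1465 (Q = -8*(-150) + 265 = 1200 + 265 = 1465)
(-131629 - 426350/211500)*(Q + 387335) = (-131629 - 426350/211500)*(1465 + 387335) = (-131629 - 426350*1/211500)*388800 = (-131629 - 8527/4230)*388800 = -556799197/4230*388800 = -2405372531040/47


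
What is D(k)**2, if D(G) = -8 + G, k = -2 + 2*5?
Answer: 0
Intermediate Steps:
k = 8 (k = -2 + 10 = 8)
D(k)**2 = (-8 + 8)**2 = 0**2 = 0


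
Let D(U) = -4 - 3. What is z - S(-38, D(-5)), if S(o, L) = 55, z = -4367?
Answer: -4422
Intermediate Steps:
D(U) = -7
z - S(-38, D(-5)) = -4367 - 1*55 = -4367 - 55 = -4422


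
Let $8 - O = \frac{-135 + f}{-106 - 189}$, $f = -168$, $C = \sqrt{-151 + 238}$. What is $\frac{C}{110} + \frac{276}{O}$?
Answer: $\frac{81420}{2057} + \frac{\sqrt{87}}{110} \approx 39.667$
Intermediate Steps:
$C = \sqrt{87} \approx 9.3274$
$O = \frac{2057}{295}$ ($O = 8 - \frac{-135 - 168}{-106 - 189} = 8 - - \frac{303}{-295} = 8 - \left(-303\right) \left(- \frac{1}{295}\right) = 8 - \frac{303}{295} = \frac{2057}{295} \approx 6.9729$)
$\frac{C}{110} + \frac{276}{O} = \frac{\sqrt{87}}{110} + \frac{276}{\frac{2057}{295}} = \sqrt{87} \cdot \frac{1}{110} + 276 \cdot \frac{295}{2057} = \frac{\sqrt{87}}{110} + \frac{81420}{2057} = \frac{81420}{2057} + \frac{\sqrt{87}}{110}$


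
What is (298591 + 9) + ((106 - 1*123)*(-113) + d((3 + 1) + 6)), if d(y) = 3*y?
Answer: 300551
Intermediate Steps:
(298591 + 9) + ((106 - 1*123)*(-113) + d((3 + 1) + 6)) = (298591 + 9) + ((106 - 1*123)*(-113) + 3*((3 + 1) + 6)) = 298600 + ((106 - 123)*(-113) + 3*(4 + 6)) = 298600 + (-17*(-113) + 3*10) = 298600 + (1921 + 30) = 298600 + 1951 = 300551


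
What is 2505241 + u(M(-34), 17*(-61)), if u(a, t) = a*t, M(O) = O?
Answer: 2540499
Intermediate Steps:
2505241 + u(M(-34), 17*(-61)) = 2505241 - 578*(-61) = 2505241 - 34*(-1037) = 2505241 + 35258 = 2540499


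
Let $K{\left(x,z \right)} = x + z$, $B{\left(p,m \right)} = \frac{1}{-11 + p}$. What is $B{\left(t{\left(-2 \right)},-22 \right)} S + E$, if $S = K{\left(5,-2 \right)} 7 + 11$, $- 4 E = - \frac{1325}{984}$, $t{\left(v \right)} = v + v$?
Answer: $- \frac{35359}{19680} \approx -1.7967$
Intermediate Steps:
$t{\left(v \right)} = 2 v$
$E = \frac{1325}{3936}$ ($E = - \frac{\left(-1325\right) \frac{1}{984}}{4} = \left(- \frac{1}{4}\right) \left(- \frac{1325}{984}\right) = \frac{1325}{3936} \approx 0.33664$)
$S = 32$ ($S = \left(5 - 2\right) 7 + 11 = 3 \cdot 7 + 11 = 21 + 11 = 32$)
$B{\left(t{\left(-2 \right)},-22 \right)} S + E = \frac{1}{-11 + 2 \left(-2\right)} 32 + \frac{1325}{3936} = \frac{1}{-11 - 4} \cdot 32 + \frac{1325}{3936} = \frac{1}{-15} \cdot 32 + \frac{1325}{3936} = \left(- \frac{1}{15}\right) 32 + \frac{1325}{3936} = - \frac{32}{15} + \frac{1325}{3936} = - \frac{35359}{19680}$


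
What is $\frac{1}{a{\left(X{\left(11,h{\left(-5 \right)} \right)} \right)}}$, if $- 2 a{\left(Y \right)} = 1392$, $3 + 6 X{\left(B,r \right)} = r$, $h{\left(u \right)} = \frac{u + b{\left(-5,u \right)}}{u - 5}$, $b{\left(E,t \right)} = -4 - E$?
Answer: $- \frac{1}{696} \approx -0.0014368$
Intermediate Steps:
$h{\left(u \right)} = \frac{1 + u}{-5 + u}$ ($h{\left(u \right)} = \frac{u - -1}{u - 5} = \frac{u + \left(-4 + 5\right)}{-5 + u} = \frac{u + 1}{-5 + u} = \frac{1 + u}{-5 + u}$)
$X{\left(B,r \right)} = - \frac{1}{2} + \frac{r}{6}$
$a{\left(Y \right)} = -696$ ($a{\left(Y \right)} = \left(- \frac{1}{2}\right) 1392 = -696$)
$\frac{1}{a{\left(X{\left(11,h{\left(-5 \right)} \right)} \right)}} = \frac{1}{-696} = - \frac{1}{696}$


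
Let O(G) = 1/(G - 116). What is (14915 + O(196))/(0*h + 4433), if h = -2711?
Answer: 1193201/354640 ≈ 3.3645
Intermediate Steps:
O(G) = 1/(-116 + G)
(14915 + O(196))/(0*h + 4433) = (14915 + 1/(-116 + 196))/(0*(-2711) + 4433) = (14915 + 1/80)/(0 + 4433) = (14915 + 1/80)/4433 = (1193201/80)*(1/4433) = 1193201/354640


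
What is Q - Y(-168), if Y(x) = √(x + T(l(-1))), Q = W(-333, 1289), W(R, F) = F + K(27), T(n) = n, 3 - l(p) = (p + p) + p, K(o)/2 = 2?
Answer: 1293 - 9*I*√2 ≈ 1293.0 - 12.728*I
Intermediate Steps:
K(o) = 4 (K(o) = 2*2 = 4)
l(p) = 3 - 3*p (l(p) = 3 - ((p + p) + p) = 3 - (2*p + p) = 3 - 3*p)
W(R, F) = 4 + F (W(R, F) = F + 4 = 4 + F)
Q = 1293 (Q = 4 + 1289 = 1293)
Y(x) = √(6 + x) (Y(x) = √(x + (3 - 3*(-1))) = √(x + (3 + 3)) = √(x + 6) = √(6 + x))
Q - Y(-168) = 1293 - √(6 - 168) = 1293 - √(-162) = 1293 - 9*I*√2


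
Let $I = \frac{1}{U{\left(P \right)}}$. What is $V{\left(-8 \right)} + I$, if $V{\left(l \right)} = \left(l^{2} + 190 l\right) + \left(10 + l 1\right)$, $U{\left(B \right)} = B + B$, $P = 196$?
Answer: $- \frac{569967}{392} \approx -1454.0$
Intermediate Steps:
$U{\left(B \right)} = 2 B$
$I = \frac{1}{392}$ ($I = \frac{1}{2 \cdot 196} = \frac{1}{392} \approx 0.002551$)
$V{\left(l \right)} = 10 + l^{2} + 191 l$ ($V{\left(l \right)} = \left(l^{2} + 190 l\right) + \left(10 + l\right) = 10 + l^{2} + 191 l$)
$V{\left(-8 \right)} + I = \left(10 + \left(-8\right)^{2} + 191 \left(-8\right)\right) + \frac{1}{392} = \left(10 + 64 - 1528\right) + \frac{1}{392} = -1454 + \frac{1}{392} = - \frac{569967}{392}$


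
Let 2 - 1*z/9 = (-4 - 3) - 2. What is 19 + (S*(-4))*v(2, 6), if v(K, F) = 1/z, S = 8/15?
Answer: 28183/1485 ≈ 18.978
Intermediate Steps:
S = 8/15 (S = 8*(1/15) = 8/15 ≈ 0.53333)
z = 99 (z = 18 - 9*((-4 - 3) - 2) = 18 - 9*(-7 - 2) = 18 - 9*(-9) = 18 + 81 = 99)
v(K, F) = 1/99
19 + (S*(-4))*v(2, 6) = 19 + ((8/15)*(-4))*(1/99) = 19 - 32/15*1/99 = 19 - 32/1485 = 28183/1485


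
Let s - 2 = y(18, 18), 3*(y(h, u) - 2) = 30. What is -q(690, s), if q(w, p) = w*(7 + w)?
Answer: -480930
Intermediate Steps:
y(h, u) = 12 (y(h, u) = 2 + (⅓)*30 = 2 + 10 = 12)
s = 14 (s = 2 + 12 = 14)
-q(690, s) = -690*(7 + 690) = -690*697 = -1*480930 = -480930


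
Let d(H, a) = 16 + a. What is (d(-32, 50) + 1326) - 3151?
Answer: -1759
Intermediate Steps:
(d(-32, 50) + 1326) - 3151 = ((16 + 50) + 1326) - 3151 = (66 + 1326) - 3151 = 1392 - 3151 = -1759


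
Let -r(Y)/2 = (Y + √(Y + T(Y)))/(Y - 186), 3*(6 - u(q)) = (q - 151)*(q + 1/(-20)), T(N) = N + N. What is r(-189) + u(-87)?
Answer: -5175731/750 + 6*I*√7/125 ≈ -6901.0 + 0.127*I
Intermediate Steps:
T(N) = 2*N
u(q) = 6 - (-151 + q)*(-1/20 + q)/3 (u(q) = 6 - (q - 151)*(q + 1/(-20))/3 = 6 - (-151 + q)*(q - 1/20)/3 = 6 - (-151 + q)*(-1/20 + q)/3)
r(Y) = -2*(Y + √3*√Y)/(-186 + Y) (r(Y) = -2*(Y + √(Y + 2*Y))/(Y - 186) = -2*(Y + √(3*Y))/(-186 + Y) = -2*(Y + √3*√Y)/(-186 + Y))
r(-189) + u(-87) = 2*(-1*(-189) - √3*√(-189))/(-186 - 189) + (209/60 - ⅓*(-87)² + (1007/20)*(-87)) = 2*(189 - √3*3*I*√21)/(-375) + (209/60 - ⅓*7569 - 87609/20) = 2*(-1/375)*(189 - 9*I*√7) + (209/60 - 2523 - 87609/20) = (-126/125 + 6*I*√7/125) - 206999/30 = -5175731/750 + 6*I*√7/125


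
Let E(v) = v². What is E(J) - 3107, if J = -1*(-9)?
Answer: -3026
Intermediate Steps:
J = 9
E(J) - 3107 = 9² - 3107 = 81 - 3107 = -3026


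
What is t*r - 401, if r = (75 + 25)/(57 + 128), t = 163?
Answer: -11577/37 ≈ -312.89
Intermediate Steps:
r = 20/37 (r = 100/185 = 100*(1/185) = 20/37 ≈ 0.54054)
t*r - 401 = 163*(20/37) - 401 = 3260/37 - 401 = -11577/37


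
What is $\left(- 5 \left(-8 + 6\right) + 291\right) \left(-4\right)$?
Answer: $-1204$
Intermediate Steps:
$\left(- 5 \left(-8 + 6\right) + 291\right) \left(-4\right) = \left(\left(-5\right) \left(-2\right) + 291\right) \left(-4\right) = \left(10 + 291\right) \left(-4\right) = 301 \left(-4\right) = -1204$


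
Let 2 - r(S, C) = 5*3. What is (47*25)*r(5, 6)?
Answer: -15275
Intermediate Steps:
r(S, C) = -13 (r(S, C) = 2 - 5*3 = 2 - 1*15 = 2 - 15 = -13)
(47*25)*r(5, 6) = (47*25)*(-13) = 1175*(-13) = -15275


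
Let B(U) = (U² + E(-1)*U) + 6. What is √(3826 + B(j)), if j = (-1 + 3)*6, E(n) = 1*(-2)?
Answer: 4*√247 ≈ 62.865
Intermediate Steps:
E(n) = -2
j = 12 (j = 2*6 = 12)
B(U) = 6 + U² - 2*U (B(U) = (U² - 2*U) + 6 = 6 + U² - 2*U)
√(3826 + B(j)) = √(3826 + (6 + 12² - 2*12)) = √(3826 + (6 + 144 - 24)) = √(3826 + 126) = √3952 = 4*√247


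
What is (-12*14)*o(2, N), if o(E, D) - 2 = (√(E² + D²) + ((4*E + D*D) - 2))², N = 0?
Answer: -11088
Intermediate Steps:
o(E, D) = 2 + (-2 + D² + √(D² + E²) + 4*E)² (o(E, D) = 2 + (√(E² + D²) + ((4*E + D*D) - 2))² = 2 + (√(D² + E²) + ((4*E + D²) - 2))² = 2 + (√(D² + E²) + ((D² + 4*E) - 2))² = 2 + (√(D² + E²) + (-2 + D² + 4*E))² = 2 + (-2 + D² + √(D² + E²) + 4*E)²)
(-12*14)*o(2, N) = (-12*14)*(2 + (-2 + 0² + √(0² + 2²) + 4*2)²) = -168*(2 + (-2 + 0 + √(0 + 4) + 8)²) = -168*(2 + (-2 + 0 + √4 + 8)²) = -168*(2 + (-2 + 0 + 2 + 8)²) = -168*(2 + 8²) = -168*(2 + 64) = -168*66 = -11088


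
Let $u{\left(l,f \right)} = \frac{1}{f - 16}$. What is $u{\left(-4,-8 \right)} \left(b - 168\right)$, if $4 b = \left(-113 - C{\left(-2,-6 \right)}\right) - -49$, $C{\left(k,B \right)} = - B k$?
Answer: $\frac{181}{24} \approx 7.5417$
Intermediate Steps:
$u{\left(l,f \right)} = \frac{1}{-16 + f}$
$C{\left(k,B \right)} = - B k$
$b = -13$ ($b = \frac{\left(-113 - \left(-1\right) \left(-6\right) \left(-2\right)\right) - -49}{4} = \frac{\left(-113 - -12\right) + 49}{4} = \frac{\left(-113 + 12\right) + 49}{4} = \frac{-101 + 49}{4} = \frac{1}{4} \left(-52\right) = -13$)
$u{\left(-4,-8 \right)} \left(b - 168\right) = \frac{-13 - 168}{-16 - 8} = \frac{1}{-24} \left(-181\right) = \left(- \frac{1}{24}\right) \left(-181\right) = \frac{181}{24}$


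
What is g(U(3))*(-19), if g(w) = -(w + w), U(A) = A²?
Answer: 342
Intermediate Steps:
g(w) = -2*w
g(U(3))*(-19) = -2*3²*(-19) = -2*9*(-19) = -18*(-19) = 342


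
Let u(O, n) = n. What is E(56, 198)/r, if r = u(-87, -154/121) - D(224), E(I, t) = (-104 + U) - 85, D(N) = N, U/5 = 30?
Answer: 143/826 ≈ 0.17312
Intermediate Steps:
U = 150 (U = 5*30 = 150)
E(I, t) = -39 (E(I, t) = (-104 + 150) - 85 = 46 - 85 = -39)
r = -2478/11 (r = -154/121 - 1*224 = -154*1/121 - 224 = -14/11 - 224 = -2478/11 ≈ -225.27)
E(56, 198)/r = -39/(-2478/11) = -39*(-11/2478) = 143/826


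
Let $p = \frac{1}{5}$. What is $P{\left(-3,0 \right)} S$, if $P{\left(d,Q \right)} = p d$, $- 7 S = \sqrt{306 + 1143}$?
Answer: $\frac{9 \sqrt{161}}{35} \approx 3.2628$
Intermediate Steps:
$p = \frac{1}{5} \approx 0.2$
$S = - \frac{3 \sqrt{161}}{7}$ ($S = - \frac{\sqrt{306 + 1143}}{7} = - \frac{\sqrt{1449}}{7} = - \frac{3 \sqrt{161}}{7} \approx -5.438$)
$P{\left(d,Q \right)} = \frac{d}{5}$
$P{\left(-3,0 \right)} S = \frac{1}{5} \left(-3\right) \left(- \frac{3 \sqrt{161}}{7}\right) = - \frac{3 \left(- \frac{3 \sqrt{161}}{7}\right)}{5} = \frac{9 \sqrt{161}}{35}$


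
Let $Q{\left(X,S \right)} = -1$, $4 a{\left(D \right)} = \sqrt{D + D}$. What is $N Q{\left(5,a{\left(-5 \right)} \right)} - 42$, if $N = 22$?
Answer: $-64$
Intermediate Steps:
$a{\left(D \right)} = \frac{\sqrt{2} \sqrt{D}}{4}$ ($a{\left(D \right)} = \frac{\sqrt{D + D}}{4} = \frac{\sqrt{2 D}}{4} = \frac{\sqrt{2} \sqrt{D}}{4}$)
$N Q{\left(5,a{\left(-5 \right)} \right)} - 42 = 22 \left(-1\right) - 42 = -22 - 42 = -64$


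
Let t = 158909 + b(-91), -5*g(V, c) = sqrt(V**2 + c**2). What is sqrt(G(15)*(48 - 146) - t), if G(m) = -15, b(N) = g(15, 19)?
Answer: sqrt(-3935975 + 5*sqrt(586))/5 ≈ 396.78*I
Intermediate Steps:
g(V, c) = -sqrt(V**2 + c**2)/5
b(N) = -sqrt(586)/5 (b(N) = -sqrt(15**2 + 19**2)/5 = -sqrt(225 + 361)/5 = -sqrt(586)/5)
t = 158909 - sqrt(586)/5 ≈ 1.5890e+5
sqrt(G(15)*(48 - 146) - t) = sqrt(-15*(48 - 146) - (158909 - sqrt(586)/5)) = sqrt(-15*(-98) + (-158909 + sqrt(586)/5)) = sqrt(1470 + (-158909 + sqrt(586)/5)) = sqrt(-157439 + sqrt(586)/5)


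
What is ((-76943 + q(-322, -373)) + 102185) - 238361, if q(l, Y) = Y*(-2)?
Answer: -212373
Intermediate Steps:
q(l, Y) = -2*Y
((-76943 + q(-322, -373)) + 102185) - 238361 = ((-76943 - 2*(-373)) + 102185) - 238361 = ((-76943 + 746) + 102185) - 238361 = (-76197 + 102185) - 238361 = 25988 - 238361 = -212373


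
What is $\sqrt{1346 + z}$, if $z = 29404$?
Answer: $5 \sqrt{1230} \approx 175.36$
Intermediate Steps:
$\sqrt{1346 + z} = \sqrt{1346 + 29404} = \sqrt{30750} = 5 \sqrt{1230}$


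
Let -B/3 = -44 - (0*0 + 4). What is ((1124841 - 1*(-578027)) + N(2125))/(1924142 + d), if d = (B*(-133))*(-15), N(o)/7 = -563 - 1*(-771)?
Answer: 852162/1105711 ≈ 0.77069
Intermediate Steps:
N(o) = 1456 (N(o) = 7*(-563 - 1*(-771)) = 7*(-563 + 771) = 7*208 = 1456)
B = 144 (B = -3*(-44 - (0*0 + 4)) = -3*(-44 - (0 + 4)) = -3*(-44 - 1*4) = -3*(-44 - 4) = -3*(-48) = 144)
d = 287280 (d = (144*(-133))*(-15) = -19152*(-15) = 287280)
((1124841 - 1*(-578027)) + N(2125))/(1924142 + d) = ((1124841 - 1*(-578027)) + 1456)/(1924142 + 287280) = ((1124841 + 578027) + 1456)/2211422 = (1702868 + 1456)*(1/2211422) = 1704324*(1/2211422) = 852162/1105711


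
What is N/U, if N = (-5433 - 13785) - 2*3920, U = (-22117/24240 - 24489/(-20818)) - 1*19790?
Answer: 6827116541280/4993230635573 ≈ 1.3673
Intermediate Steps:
U = -4993230635573/252314160 (U = (-22117*1/24240 - 24489*(-1/20818)) - 19790 = (-22117/24240 + 24489/20818) - 19790 = 66590827/252314160 - 19790 = -4993230635573/252314160 ≈ -19790.)
N = -27058 (N = -19218 - 7840 = -27058)
N/U = -27058/(-4993230635573/252314160) = -27058*(-252314160/4993230635573) = 6827116541280/4993230635573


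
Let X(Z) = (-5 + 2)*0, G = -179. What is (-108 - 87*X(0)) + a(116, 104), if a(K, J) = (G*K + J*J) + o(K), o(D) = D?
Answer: -9940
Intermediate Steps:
X(Z) = 0 (X(Z) = -3*0 = 0)
a(K, J) = J**2 - 178*K (a(K, J) = (-179*K + J*J) + K = (-179*K + J**2) + K = (J**2 - 179*K) + K = J**2 - 178*K)
(-108 - 87*X(0)) + a(116, 104) = (-108 - 87*0) + (104**2 - 178*116) = (-108 + 0) + (10816 - 20648) = -108 - 9832 = -9940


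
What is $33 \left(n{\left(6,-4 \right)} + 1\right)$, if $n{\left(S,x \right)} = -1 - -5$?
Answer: $165$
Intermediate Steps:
$n{\left(S,x \right)} = 4$ ($n{\left(S,x \right)} = -1 + 5 = 4$)
$33 \left(n{\left(6,-4 \right)} + 1\right) = 33 \left(4 + 1\right) = 33 \cdot 5 = 165$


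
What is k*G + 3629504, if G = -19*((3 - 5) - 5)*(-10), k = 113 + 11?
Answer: 3464584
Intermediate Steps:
k = 124
G = -1330 (G = -19*(-2 - 5)*(-10) = -19*(-7)*(-10) = 133*(-10) = -1330)
k*G + 3629504 = 124*(-1330) + 3629504 = -164920 + 3629504 = 3464584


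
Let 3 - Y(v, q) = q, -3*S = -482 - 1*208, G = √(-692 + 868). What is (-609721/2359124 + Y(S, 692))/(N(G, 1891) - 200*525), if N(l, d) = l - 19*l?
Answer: 7113951936875/1083716982221376 - 1626046157*√11/361238994073792 ≈ 0.0065495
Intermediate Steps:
G = 4*√11 (G = √176 = 4*√11 ≈ 13.266)
S = 230 (S = -(-482 - 1*208)/3 = -(-482 - 208)/3 = -⅓*(-690) = 230)
Y(v, q) = 3 - q
N(l, d) = -18*l
(-609721/2359124 + Y(S, 692))/(N(G, 1891) - 200*525) = (-609721/2359124 + (3 - 1*692))/(-72*√11 - 200*525) = (-609721*1/2359124 + (3 - 692))/(-72*√11 - 105000) = (-609721/2359124 - 689)/(-105000 - 72*√11) = -1626046157/(2359124*(-105000 - 72*√11))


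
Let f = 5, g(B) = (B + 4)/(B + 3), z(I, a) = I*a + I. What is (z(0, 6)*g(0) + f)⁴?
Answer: 625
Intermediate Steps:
z(I, a) = I + I*a
g(B) = (4 + B)/(3 + B)
(z(0, 6)*g(0) + f)⁴ = ((0*(1 + 6))*((4 + 0)/(3 + 0)) + 5)⁴ = ((0*7)*(4/3) + 5)⁴ = (0*((⅓)*4) + 5)⁴ = (0*(4/3) + 5)⁴ = (0 + 5)⁴ = 5⁴ = 625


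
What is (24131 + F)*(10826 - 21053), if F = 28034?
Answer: -533491455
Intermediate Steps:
(24131 + F)*(10826 - 21053) = (24131 + 28034)*(10826 - 21053) = 52165*(-10227) = -533491455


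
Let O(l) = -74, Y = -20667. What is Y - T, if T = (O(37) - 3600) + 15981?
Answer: -32974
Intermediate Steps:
T = 12307 (T = (-74 - 3600) + 15981 = -3674 + 15981 = 12307)
Y - T = -20667 - 1*12307 = -20667 - 12307 = -32974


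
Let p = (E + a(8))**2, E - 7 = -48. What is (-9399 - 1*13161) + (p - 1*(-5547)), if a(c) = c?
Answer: -15924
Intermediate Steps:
E = -41 (E = 7 - 48 = -41)
p = 1089 (p = (-41 + 8)**2 = (-33)**2 = 1089)
(-9399 - 1*13161) + (p - 1*(-5547)) = (-9399 - 1*13161) + (1089 - 1*(-5547)) = (-9399 - 13161) + (1089 + 5547) = -22560 + 6636 = -15924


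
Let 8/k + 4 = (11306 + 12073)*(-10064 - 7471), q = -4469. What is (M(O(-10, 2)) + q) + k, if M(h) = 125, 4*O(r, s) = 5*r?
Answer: -1780826140544/409950769 ≈ -4344.0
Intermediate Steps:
O(r, s) = 5*r/4 (O(r, s) = (5*r)/4 = 5*r/4)
k = -8/409950769 (k = 8/(-4 + (11306 + 12073)*(-10064 - 7471)) = 8/(-4 + 23379*(-17535)) = 8/(-4 - 409950765) = 8/(-409950769) = 8*(-1/409950769) = -8/409950769 ≈ -1.9515e-8)
(M(O(-10, 2)) + q) + k = (125 - 4469) - 8/409950769 = -4344 - 8/409950769 = -1780826140544/409950769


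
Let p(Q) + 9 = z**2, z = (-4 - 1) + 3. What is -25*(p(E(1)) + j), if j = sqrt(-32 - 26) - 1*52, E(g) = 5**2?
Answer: 1425 - 25*I*sqrt(58) ≈ 1425.0 - 190.39*I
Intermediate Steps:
E(g) = 25
z = -2 (z = -5 + 3 = -2)
p(Q) = -5 (p(Q) = -9 + (-2)**2 = -9 + 4 = -5)
j = -52 + I*sqrt(58) (j = sqrt(-58) - 52 = I*sqrt(58) - 52 = -52 + I*sqrt(58) ≈ -52.0 + 7.6158*I)
-25*(p(E(1)) + j) = -25*(-5 + (-52 + I*sqrt(58))) = -25*(-57 + I*sqrt(58)) = 1425 - 25*I*sqrt(58)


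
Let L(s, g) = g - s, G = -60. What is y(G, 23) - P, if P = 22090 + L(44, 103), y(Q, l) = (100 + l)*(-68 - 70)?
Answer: -39123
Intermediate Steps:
y(Q, l) = -13800 - 138*l (y(Q, l) = (100 + l)*(-138) = -13800 - 138*l)
P = 22149 (P = 22090 + (103 - 1*44) = 22090 + (103 - 44) = 22090 + 59 = 22149)
y(G, 23) - P = (-13800 - 138*23) - 1*22149 = (-13800 - 3174) - 22149 = -16974 - 22149 = -39123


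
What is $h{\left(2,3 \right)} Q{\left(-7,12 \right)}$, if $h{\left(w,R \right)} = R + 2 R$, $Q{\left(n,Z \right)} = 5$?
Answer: $45$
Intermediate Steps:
$h{\left(w,R \right)} = 3 R$
$h{\left(2,3 \right)} Q{\left(-7,12 \right)} = 3 \cdot 3 \cdot 5 = 9 \cdot 5 = 45$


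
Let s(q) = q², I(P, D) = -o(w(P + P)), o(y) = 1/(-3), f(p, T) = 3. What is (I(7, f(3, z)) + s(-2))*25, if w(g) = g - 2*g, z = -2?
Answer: 325/3 ≈ 108.33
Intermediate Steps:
w(g) = -g
o(y) = -⅓
I(P, D) = ⅓ (I(P, D) = -1*(-⅓) = ⅓)
(I(7, f(3, z)) + s(-2))*25 = (⅓ + (-2)²)*25 = (⅓ + 4)*25 = (13/3)*25 = 325/3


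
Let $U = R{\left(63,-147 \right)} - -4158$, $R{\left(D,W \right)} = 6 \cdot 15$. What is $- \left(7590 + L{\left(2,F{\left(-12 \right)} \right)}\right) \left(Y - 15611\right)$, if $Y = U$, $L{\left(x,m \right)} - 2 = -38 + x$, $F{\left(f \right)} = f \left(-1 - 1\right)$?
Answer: $85858828$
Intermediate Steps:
$F{\left(f \right)} = - 2 f$ ($F{\left(f \right)} = f \left(-2\right) = - 2 f$)
$R{\left(D,W \right)} = 90$
$L{\left(x,m \right)} = -36 + x$ ($L{\left(x,m \right)} = 2 + \left(-38 + x\right) = -36 + x$)
$U = 4248$ ($U = 90 - -4158 = 90 + 4158 = 4248$)
$Y = 4248$
$- \left(7590 + L{\left(2,F{\left(-12 \right)} \right)}\right) \left(Y - 15611\right) = - \left(7590 + \left(-36 + 2\right)\right) \left(4248 - 15611\right) = - \left(7590 - 34\right) \left(-11363\right) = - 7556 \left(-11363\right) = \left(-1\right) \left(-85858828\right) = 85858828$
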